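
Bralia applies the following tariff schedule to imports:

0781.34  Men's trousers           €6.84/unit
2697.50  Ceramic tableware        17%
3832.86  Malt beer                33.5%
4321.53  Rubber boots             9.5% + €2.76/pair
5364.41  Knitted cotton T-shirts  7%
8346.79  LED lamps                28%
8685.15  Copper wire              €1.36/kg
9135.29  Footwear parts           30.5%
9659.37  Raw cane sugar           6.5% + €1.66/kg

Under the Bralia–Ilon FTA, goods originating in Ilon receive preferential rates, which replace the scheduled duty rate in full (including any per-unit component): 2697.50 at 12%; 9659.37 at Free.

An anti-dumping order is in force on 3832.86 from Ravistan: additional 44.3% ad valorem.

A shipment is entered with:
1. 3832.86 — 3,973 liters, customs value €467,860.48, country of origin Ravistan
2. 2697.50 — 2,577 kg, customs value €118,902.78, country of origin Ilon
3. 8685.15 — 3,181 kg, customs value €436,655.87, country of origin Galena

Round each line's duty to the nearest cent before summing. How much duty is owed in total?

€382,589.94

Line 1 (3832.86, Ravistan, 3,973 liters, €467,860.48):
Base rate for 3832.86 is 33.5%.
Additional duty on 3832.86 from Ravistan: +44.3%. Applied ad valorem rate: 33.5% + 44.3% = 77.8%.
Duty = €467,860.48 × 77.8% = €363,995.45.
Line 2 (2697.50, Ilon, 2,577 kg, €118,902.78):
Base rate for 2697.50 is 17%.
Origin Ilon qualifies under the Bralia–Ilon agreement and 2697.50 is covered: preferential rate 12% applies instead.
Duty = €118,902.78 × 12% = €14,268.33.
Line 3 (8685.15, Galena, 3,181 kg, €436,655.87):
Base rate for 8685.15 is €1.36/kg.
Duty = 3,181 × €1.36 = €4,326.16.
Total = €363,995.45 + €14,268.33 + €4,326.16 = €382,589.94.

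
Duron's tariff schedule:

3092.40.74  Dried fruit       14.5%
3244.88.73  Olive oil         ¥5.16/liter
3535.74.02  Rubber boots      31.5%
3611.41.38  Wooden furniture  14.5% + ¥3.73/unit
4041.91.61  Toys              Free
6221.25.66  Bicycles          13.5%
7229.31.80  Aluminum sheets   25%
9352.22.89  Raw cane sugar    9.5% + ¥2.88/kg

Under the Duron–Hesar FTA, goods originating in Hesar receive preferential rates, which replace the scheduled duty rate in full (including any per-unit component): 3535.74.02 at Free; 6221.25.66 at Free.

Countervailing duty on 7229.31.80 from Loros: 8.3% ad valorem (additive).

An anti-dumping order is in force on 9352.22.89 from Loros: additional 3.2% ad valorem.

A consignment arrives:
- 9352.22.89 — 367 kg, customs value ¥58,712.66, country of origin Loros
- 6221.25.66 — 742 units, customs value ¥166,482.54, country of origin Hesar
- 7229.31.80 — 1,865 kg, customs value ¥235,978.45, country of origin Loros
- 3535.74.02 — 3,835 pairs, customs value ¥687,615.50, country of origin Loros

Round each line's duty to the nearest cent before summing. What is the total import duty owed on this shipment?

Line 1 (9352.22.89, Loros, 367 kg, ¥58,712.66):
Base rate for 9352.22.89 is 9.5% + ¥2.88/kg.
Additional duty on 9352.22.89 from Loros: +3.2%. Applied ad valorem rate: 9.5% + 3.2% = 12.7%.
Duty = ¥58,712.66 × 12.7% + 367 × ¥2.88 = ¥8,513.47.
Line 2 (6221.25.66, Hesar, 742 units, ¥166,482.54):
Base rate for 6221.25.66 is 13.5%.
Origin Hesar qualifies under the Duron–Hesar agreement and 6221.25.66 is covered: preferential rate Free applies instead.
Duty = ¥166,482.54 × 0% = ¥0.00.
Line 3 (7229.31.80, Loros, 1,865 kg, ¥235,978.45):
Base rate for 7229.31.80 is 25%.
Additional duty on 7229.31.80 from Loros: +8.3%. Applied ad valorem rate: 25% + 8.3% = 33.3%.
Duty = ¥235,978.45 × 33.3% = ¥78,580.82.
Line 4 (3535.74.02, Loros, 3,835 pairs, ¥687,615.50):
Base rate for 3535.74.02 is 31.5%.
3535.74.02 has an FTA preferential rate, but origin Loros is not Hesar; base rate stands.
Duty = ¥687,615.50 × 31.5% = ¥216,598.88.
Total = ¥8,513.47 + ¥0.00 + ¥78,580.82 + ¥216,598.88 = ¥303,693.17.

¥303,693.17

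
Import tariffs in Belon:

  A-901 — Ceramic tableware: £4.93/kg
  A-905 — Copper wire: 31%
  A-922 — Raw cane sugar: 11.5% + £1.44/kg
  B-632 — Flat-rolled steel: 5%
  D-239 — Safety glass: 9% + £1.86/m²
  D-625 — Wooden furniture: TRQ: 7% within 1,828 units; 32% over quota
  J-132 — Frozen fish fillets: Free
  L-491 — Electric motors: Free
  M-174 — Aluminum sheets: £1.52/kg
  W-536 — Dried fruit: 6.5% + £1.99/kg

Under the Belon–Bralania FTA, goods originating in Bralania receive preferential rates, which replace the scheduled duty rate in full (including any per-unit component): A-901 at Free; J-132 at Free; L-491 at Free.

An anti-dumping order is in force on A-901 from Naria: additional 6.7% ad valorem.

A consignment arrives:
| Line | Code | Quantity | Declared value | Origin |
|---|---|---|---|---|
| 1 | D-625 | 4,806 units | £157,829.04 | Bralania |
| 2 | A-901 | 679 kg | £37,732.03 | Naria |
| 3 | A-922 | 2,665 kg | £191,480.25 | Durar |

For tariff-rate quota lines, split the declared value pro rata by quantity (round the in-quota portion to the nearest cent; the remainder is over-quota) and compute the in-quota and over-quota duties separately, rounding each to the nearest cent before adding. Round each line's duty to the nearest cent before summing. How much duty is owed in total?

£67,230.77

Line 1 (D-625, Bralania, 4,806 units, £157,829.04):
Code D-625 is under a tariff-rate quota (threshold 1,828 units). In-quota: 1,828 units at 7%; over-quota: 2,978 units at 32%.
Pro-rata value split: in-quota = £157,829.04 × 1,828/4,806 = £60,031.52; over-quota = £157,829.04 − £60,031.52 = £97,797.52.
In-quota duty = £60,031.52 × 7% = £4,202.21. Over-quota duty = £97,797.52 × 32% = £31,295.21.
Line duty = £4,202.21 + £31,295.21 = £35,497.42.
Line 2 (A-901, Naria, 679 kg, £37,732.03):
Base rate for A-901 is £4.93/kg.
A-901 has an FTA preferential rate, but origin Naria is not Bralania; base rate stands.
Additional duty on A-901 from Naria: +6.7% ad valorem. Applied ad valorem rate = 6.7%.
Duty = £37,732.03 × 6.7% + 679 × £4.93 = £5,875.52.
Line 3 (A-922, Durar, 2,665 kg, £191,480.25):
Base rate for A-922 is 11.5% + £1.44/kg.
Duty = £191,480.25 × 11.5% + 2,665 × £1.44 = £25,857.83.
Total = £35,497.42 + £5,875.52 + £25,857.83 = £67,230.77.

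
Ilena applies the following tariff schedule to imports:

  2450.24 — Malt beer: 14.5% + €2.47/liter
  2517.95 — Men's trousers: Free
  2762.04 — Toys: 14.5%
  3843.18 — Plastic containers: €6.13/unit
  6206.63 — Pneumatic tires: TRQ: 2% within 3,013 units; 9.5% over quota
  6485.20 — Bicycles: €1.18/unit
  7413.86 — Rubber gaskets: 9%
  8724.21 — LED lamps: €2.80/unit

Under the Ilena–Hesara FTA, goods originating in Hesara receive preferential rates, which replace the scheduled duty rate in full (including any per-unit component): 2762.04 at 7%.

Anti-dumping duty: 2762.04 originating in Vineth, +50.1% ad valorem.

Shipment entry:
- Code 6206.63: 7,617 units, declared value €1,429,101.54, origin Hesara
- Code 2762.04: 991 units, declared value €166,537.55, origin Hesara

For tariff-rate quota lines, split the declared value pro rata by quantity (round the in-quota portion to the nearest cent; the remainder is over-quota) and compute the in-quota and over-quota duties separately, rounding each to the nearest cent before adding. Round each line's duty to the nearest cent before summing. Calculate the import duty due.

Line 1 (6206.63, Hesara, 7,617 units, €1,429,101.54):
Code 6206.63 is under a tariff-rate quota (threshold 3,013 units). In-quota: 3,013 units at 2%; over-quota: 4,604 units at 9.5%.
Pro-rata value split: in-quota = €1,429,101.54 × 3,013/7,617 = €565,299.06; over-quota = €1,429,101.54 − €565,299.06 = €863,802.48.
In-quota duty = €565,299.06 × 2% = €11,305.98. Over-quota duty = €863,802.48 × 9.5% = €82,061.24.
Line duty = €11,305.98 + €82,061.24 = €93,367.22.
Line 2 (2762.04, Hesara, 991 units, €166,537.55):
Base rate for 2762.04 is 14.5%.
Origin Hesara qualifies under the Ilena–Hesara agreement and 2762.04 is covered: preferential rate 7% applies instead.
The additional-duty order on 2762.04 targets Vineth, not Hesara; it does not apply.
Duty = €166,537.55 × 7% = €11,657.63.
Total = €93,367.22 + €11,657.63 = €105,024.85.

€105,024.85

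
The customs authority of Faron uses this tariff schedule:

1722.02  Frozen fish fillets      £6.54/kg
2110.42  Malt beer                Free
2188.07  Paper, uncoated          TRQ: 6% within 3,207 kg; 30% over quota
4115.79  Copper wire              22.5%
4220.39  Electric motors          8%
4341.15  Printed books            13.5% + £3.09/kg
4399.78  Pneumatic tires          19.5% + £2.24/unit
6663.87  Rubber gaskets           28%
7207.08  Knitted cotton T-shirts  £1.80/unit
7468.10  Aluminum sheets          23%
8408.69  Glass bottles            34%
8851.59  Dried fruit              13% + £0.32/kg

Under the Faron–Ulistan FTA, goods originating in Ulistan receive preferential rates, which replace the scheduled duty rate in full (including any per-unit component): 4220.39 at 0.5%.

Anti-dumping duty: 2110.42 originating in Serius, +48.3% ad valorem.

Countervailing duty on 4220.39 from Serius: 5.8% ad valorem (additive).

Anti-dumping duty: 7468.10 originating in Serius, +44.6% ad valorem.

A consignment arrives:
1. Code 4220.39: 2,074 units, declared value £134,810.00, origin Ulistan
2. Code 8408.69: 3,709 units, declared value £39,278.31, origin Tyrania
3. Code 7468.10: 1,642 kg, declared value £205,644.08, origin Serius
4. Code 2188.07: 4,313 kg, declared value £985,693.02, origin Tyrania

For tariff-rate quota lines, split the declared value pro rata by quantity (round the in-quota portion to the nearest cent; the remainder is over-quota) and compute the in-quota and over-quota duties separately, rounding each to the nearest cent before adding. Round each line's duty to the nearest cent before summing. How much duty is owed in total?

£272,849.32

Line 1 (4220.39, Ulistan, 2,074 units, £134,810.00):
Base rate for 4220.39 is 8%.
Origin Ulistan qualifies under the Faron–Ulistan agreement and 4220.39 is covered: preferential rate 0.5% applies instead.
The additional-duty order on 4220.39 targets Serius, not Ulistan; it does not apply.
Duty = £134,810.00 × 0.5% = £674.05.
Line 2 (8408.69, Tyrania, 3,709 units, £39,278.31):
Base rate for 8408.69 is 34%.
Duty = £39,278.31 × 34% = £13,354.63.
Line 3 (7468.10, Serius, 1,642 kg, £205,644.08):
Base rate for 7468.10 is 23%.
Additional duty on 7468.10 from Serius: +44.6%. Applied ad valorem rate: 23% + 44.6% = 67.6%.
Duty = £205,644.08 × 67.6% = £139,015.40.
Line 4 (2188.07, Tyrania, 4,313 kg, £985,693.02):
Code 2188.07 is under a tariff-rate quota (threshold 3,207 kg). In-quota: 3,207 kg at 6%; over-quota: 1,106 kg at 30%.
Pro-rata value split: in-quota = £985,693.02 × 3,207/4,313 = £732,927.78; over-quota = £985,693.02 − £732,927.78 = £252,765.24.
In-quota duty = £732,927.78 × 6% = £43,975.67. Over-quota duty = £252,765.24 × 30% = £75,829.57.
Line duty = £43,975.67 + £75,829.57 = £119,805.24.
Total = £674.05 + £13,354.63 + £139,015.40 + £119,805.24 = £272,849.32.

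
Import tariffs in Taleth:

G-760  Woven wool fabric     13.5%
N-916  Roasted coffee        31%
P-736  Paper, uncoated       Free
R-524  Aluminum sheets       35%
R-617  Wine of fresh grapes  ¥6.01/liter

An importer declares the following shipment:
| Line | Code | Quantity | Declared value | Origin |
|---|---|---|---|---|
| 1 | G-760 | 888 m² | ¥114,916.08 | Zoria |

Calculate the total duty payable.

Line 1 (G-760, Zoria, 888 m², ¥114,916.08):
Base rate for G-760 is 13.5%.
Duty = ¥114,916.08 × 13.5% = ¥15,513.67.

¥15,513.67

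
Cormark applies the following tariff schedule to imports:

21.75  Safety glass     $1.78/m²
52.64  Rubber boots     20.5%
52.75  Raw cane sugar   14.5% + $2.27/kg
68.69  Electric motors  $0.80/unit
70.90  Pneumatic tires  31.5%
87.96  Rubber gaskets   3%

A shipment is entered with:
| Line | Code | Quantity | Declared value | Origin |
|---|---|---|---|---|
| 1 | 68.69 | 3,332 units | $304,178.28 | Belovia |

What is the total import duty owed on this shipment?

$2,665.60

Line 1 (68.69, Belovia, 3,332 units, $304,178.28):
Base rate for 68.69 is $0.80/unit.
Duty = 3,332 × $0.80 = $2,665.60.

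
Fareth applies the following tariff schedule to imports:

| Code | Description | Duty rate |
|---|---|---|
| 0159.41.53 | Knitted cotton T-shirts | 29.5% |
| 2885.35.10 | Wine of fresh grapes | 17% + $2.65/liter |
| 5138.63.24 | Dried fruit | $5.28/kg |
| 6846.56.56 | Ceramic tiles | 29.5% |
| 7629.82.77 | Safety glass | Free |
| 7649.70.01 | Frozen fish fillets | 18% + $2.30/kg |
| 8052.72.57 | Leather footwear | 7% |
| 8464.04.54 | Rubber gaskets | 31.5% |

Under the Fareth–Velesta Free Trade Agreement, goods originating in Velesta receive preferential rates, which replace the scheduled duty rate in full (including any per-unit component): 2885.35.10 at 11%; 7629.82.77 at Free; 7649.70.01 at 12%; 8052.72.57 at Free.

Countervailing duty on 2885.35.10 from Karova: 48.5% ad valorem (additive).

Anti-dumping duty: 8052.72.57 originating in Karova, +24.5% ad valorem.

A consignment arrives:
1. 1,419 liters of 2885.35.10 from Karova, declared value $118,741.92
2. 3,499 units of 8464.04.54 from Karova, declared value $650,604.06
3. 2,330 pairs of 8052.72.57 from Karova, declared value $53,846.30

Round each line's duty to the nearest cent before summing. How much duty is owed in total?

$303,438.17

Line 1 (2885.35.10, Karova, 1,419 liters, $118,741.92):
Base rate for 2885.35.10 is 17% + $2.65/liter.
2885.35.10 has an FTA preferential rate, but origin Karova is not Velesta; base rate stands.
Additional duty on 2885.35.10 from Karova: +48.5%. Applied ad valorem rate: 17% + 48.5% = 65.5%.
Duty = $118,741.92 × 65.5% + 1,419 × $2.65 = $81,536.31.
Line 2 (8464.04.54, Karova, 3,499 units, $650,604.06):
Base rate for 8464.04.54 is 31.5%.
Duty = $650,604.06 × 31.5% = $204,940.28.
Line 3 (8052.72.57, Karova, 2,330 pairs, $53,846.30):
Base rate for 8052.72.57 is 7%.
8052.72.57 has an FTA preferential rate, but origin Karova is not Velesta; base rate stands.
Additional duty on 8052.72.57 from Karova: +24.5%. Applied ad valorem rate: 7% + 24.5% = 31.5%.
Duty = $53,846.30 × 31.5% = $16,961.58.
Total = $81,536.31 + $204,940.28 + $16,961.58 = $303,438.17.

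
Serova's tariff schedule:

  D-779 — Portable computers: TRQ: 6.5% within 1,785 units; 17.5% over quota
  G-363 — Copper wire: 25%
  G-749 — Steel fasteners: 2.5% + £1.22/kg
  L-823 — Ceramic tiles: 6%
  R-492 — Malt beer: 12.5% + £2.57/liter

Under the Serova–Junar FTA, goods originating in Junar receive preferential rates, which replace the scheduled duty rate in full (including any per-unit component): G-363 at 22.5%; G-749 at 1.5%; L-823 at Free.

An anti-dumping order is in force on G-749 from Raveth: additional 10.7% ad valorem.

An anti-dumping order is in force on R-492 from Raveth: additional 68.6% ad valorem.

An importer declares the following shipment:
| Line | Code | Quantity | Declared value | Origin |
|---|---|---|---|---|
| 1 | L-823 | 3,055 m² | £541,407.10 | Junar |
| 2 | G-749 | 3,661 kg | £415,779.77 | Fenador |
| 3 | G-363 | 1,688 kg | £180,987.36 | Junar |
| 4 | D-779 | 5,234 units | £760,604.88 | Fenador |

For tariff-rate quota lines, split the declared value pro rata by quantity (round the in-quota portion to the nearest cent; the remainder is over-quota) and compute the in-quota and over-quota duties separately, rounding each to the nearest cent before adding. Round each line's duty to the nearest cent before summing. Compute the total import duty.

£160,155.34

Line 1 (L-823, Junar, 3,055 m², £541,407.10):
Base rate for L-823 is 6%.
Origin Junar qualifies under the Serova–Junar agreement and L-823 is covered: preferential rate Free applies instead.
Duty = £541,407.10 × 0% = £0.00.
Line 2 (G-749, Fenador, 3,661 kg, £415,779.77):
Base rate for G-749 is 2.5% + £1.22/kg.
G-749 has an FTA preferential rate, but origin Fenador is not Junar; base rate stands.
The additional-duty order on G-749 targets Raveth, not Fenador; it does not apply.
Duty = £415,779.77 × 2.5% + 3,661 × £1.22 = £14,860.91.
Line 3 (G-363, Junar, 1,688 kg, £180,987.36):
Base rate for G-363 is 25%.
Origin Junar qualifies under the Serova–Junar agreement and G-363 is covered: preferential rate 22.5% applies instead.
Duty = £180,987.36 × 22.5% = £40,722.16.
Line 4 (D-779, Fenador, 5,234 units, £760,604.88):
Code D-779 is under a tariff-rate quota (threshold 1,785 units). In-quota: 1,785 units at 6.5%; over-quota: 3,449 units at 17.5%.
Pro-rata value split: in-quota = £760,604.88 × 1,785/5,234 = £259,396.20; over-quota = £760,604.88 − £259,396.20 = £501,208.68.
In-quota duty = £259,396.20 × 6.5% = £16,860.75. Over-quota duty = £501,208.68 × 17.5% = £87,711.52.
Line duty = £16,860.75 + £87,711.52 = £104,572.27.
Total = £0.00 + £14,860.91 + £40,722.16 + £104,572.27 = £160,155.34.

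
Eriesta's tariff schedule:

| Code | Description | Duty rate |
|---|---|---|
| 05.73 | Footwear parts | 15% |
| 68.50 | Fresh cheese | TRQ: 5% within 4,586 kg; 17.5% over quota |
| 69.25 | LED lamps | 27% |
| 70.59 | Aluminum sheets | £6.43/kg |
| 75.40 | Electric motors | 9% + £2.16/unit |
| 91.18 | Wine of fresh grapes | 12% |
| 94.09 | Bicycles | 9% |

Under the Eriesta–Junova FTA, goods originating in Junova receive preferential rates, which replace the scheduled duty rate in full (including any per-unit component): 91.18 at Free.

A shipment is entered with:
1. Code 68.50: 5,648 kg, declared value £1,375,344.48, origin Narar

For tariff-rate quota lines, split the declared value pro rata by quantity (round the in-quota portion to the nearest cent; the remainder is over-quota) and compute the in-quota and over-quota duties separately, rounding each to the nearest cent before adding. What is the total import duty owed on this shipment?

£101,093.17

Line 1 (68.50, Narar, 5,648 kg, £1,375,344.48):
Code 68.50 is under a tariff-rate quota (threshold 4,586 kg). In-quota: 4,586 kg at 5%; over-quota: 1,062 kg at 17.5%.
Pro-rata value split: in-quota = £1,375,344.48 × 4,586/5,648 = £1,116,736.86; over-quota = £1,375,344.48 − £1,116,736.86 = £258,607.62.
In-quota duty = £1,116,736.86 × 5% = £55,836.84. Over-quota duty = £258,607.62 × 17.5% = £45,256.33.
Line duty = £55,836.84 + £45,256.33 = £101,093.17.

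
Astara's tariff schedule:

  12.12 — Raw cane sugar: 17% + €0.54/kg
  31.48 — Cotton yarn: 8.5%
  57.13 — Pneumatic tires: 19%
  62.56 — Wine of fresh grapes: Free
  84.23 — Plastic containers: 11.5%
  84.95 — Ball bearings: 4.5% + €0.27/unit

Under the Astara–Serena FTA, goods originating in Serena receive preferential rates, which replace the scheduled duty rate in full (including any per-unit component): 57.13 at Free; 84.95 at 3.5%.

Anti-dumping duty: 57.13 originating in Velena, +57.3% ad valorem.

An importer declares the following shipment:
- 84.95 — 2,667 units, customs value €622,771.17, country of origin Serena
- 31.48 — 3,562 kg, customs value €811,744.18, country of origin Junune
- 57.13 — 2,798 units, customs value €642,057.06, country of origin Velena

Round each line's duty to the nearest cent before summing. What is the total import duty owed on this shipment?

€580,684.79

Line 1 (84.95, Serena, 2,667 units, €622,771.17):
Base rate for 84.95 is 4.5% + €0.27/unit.
Origin Serena qualifies under the Astara–Serena agreement and 84.95 is covered: preferential rate 3.5% applies instead.
Duty = €622,771.17 × 3.5% = €21,796.99.
Line 2 (31.48, Junune, 3,562 kg, €811,744.18):
Base rate for 31.48 is 8.5%.
Duty = €811,744.18 × 8.5% = €68,998.26.
Line 3 (57.13, Velena, 2,798 units, €642,057.06):
Base rate for 57.13 is 19%.
57.13 has an FTA preferential rate, but origin Velena is not Serena; base rate stands.
Additional duty on 57.13 from Velena: +57.3%. Applied ad valorem rate: 19% + 57.3% = 76.3%.
Duty = €642,057.06 × 76.3% = €489,889.54.
Total = €21,796.99 + €68,998.26 + €489,889.54 = €580,684.79.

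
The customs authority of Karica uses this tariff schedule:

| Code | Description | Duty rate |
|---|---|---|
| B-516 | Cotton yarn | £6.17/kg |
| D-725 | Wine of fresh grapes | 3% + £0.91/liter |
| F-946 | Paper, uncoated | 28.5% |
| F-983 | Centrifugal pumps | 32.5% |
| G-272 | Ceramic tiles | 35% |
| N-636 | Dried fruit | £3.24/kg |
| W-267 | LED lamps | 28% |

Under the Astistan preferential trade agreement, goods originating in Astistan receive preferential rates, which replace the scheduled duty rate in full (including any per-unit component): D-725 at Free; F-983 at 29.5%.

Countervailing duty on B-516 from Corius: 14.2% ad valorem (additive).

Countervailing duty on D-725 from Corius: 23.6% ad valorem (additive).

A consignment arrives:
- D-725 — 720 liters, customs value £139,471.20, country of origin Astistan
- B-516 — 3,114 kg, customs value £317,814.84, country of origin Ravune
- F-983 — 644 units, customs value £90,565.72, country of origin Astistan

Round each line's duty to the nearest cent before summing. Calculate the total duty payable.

Line 1 (D-725, Astistan, 720 liters, £139,471.20):
Base rate for D-725 is 3% + £0.91/liter.
Origin Astistan qualifies under the Karica–Astistan agreement and D-725 is covered: preferential rate Free applies instead.
The additional-duty order on D-725 targets Corius, not Astistan; it does not apply.
Duty = £139,471.20 × 0% = £0.00.
Line 2 (B-516, Ravune, 3,114 kg, £317,814.84):
Base rate for B-516 is £6.17/kg.
The additional-duty order on B-516 targets Corius, not Ravune; it does not apply.
Duty = 3,114 × £6.17 = £19,213.38.
Line 3 (F-983, Astistan, 644 units, £90,565.72):
Base rate for F-983 is 32.5%.
Origin Astistan qualifies under the Karica–Astistan agreement and F-983 is covered: preferential rate 29.5% applies instead.
Duty = £90,565.72 × 29.5% = £26,716.89.
Total = £0.00 + £19,213.38 + £26,716.89 = £45,930.27.

£45,930.27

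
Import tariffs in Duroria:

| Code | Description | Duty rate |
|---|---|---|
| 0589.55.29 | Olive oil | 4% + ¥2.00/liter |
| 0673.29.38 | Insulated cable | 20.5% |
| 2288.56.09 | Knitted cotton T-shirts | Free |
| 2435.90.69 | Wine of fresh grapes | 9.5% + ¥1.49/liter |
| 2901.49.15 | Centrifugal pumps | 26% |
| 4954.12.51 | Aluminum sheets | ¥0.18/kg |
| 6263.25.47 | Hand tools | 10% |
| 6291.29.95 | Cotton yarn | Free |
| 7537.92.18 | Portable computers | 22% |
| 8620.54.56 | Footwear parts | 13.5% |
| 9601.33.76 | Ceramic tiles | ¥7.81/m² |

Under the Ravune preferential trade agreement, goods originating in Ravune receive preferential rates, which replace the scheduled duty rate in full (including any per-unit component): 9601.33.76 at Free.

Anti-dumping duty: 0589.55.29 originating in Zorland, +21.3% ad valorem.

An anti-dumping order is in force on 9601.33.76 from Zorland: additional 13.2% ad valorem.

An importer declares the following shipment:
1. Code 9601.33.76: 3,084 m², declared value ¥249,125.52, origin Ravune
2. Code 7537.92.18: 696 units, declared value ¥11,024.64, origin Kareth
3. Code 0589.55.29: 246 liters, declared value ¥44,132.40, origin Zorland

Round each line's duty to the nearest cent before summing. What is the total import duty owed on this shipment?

Line 1 (9601.33.76, Ravune, 3,084 m², ¥249,125.52):
Base rate for 9601.33.76 is ¥7.81/m².
Origin Ravune qualifies under the Duroria–Ravune agreement and 9601.33.76 is covered: preferential rate Free applies instead.
The additional-duty order on 9601.33.76 targets Zorland, not Ravune; it does not apply.
Duty = ¥249,125.52 × 0% = ¥0.00.
Line 2 (7537.92.18, Kareth, 696 units, ¥11,024.64):
Base rate for 7537.92.18 is 22%.
Duty = ¥11,024.64 × 22% = ¥2,425.42.
Line 3 (0589.55.29, Zorland, 246 liters, ¥44,132.40):
Base rate for 0589.55.29 is 4% + ¥2.00/liter.
Additional duty on 0589.55.29 from Zorland: +21.3%. Applied ad valorem rate: 4% + 21.3% = 25.3%.
Duty = ¥44,132.40 × 25.3% + 246 × ¥2.00 = ¥11,657.50.
Total = ¥0.00 + ¥2,425.42 + ¥11,657.50 = ¥14,082.92.

¥14,082.92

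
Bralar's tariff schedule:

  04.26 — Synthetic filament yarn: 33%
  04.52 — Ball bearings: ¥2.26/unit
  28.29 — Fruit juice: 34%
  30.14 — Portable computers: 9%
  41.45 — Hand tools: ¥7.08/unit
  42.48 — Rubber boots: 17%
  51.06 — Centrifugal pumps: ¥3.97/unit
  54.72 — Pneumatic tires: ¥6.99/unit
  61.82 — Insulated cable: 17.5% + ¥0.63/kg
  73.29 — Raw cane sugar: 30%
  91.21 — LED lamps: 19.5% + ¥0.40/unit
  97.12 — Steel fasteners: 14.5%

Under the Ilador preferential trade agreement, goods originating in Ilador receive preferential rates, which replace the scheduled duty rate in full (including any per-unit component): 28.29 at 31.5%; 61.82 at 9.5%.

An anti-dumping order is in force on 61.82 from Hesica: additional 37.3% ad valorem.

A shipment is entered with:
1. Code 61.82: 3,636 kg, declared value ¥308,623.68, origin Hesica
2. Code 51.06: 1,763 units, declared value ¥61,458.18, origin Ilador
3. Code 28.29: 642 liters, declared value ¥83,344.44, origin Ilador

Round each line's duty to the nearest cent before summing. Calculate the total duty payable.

¥204,669.07

Line 1 (61.82, Hesica, 3,636 kg, ¥308,623.68):
Base rate for 61.82 is 17.5% + ¥0.63/kg.
61.82 has an FTA preferential rate, but origin Hesica is not Ilador; base rate stands.
Additional duty on 61.82 from Hesica: +37.3%. Applied ad valorem rate: 17.5% + 37.3% = 54.8%.
Duty = ¥308,623.68 × 54.8% + 3,636 × ¥0.63 = ¥171,416.46.
Line 2 (51.06, Ilador, 1,763 units, ¥61,458.18):
Base rate for 51.06 is ¥3.97/unit.
Origin Ilador is the FTA partner but 51.06 is not on the preference list; base rate stands.
Duty = 1,763 × ¥3.97 = ¥6,999.11.
Line 3 (28.29, Ilador, 642 liters, ¥83,344.44):
Base rate for 28.29 is 34%.
Origin Ilador qualifies under the Bralar–Ilador agreement and 28.29 is covered: preferential rate 31.5% applies instead.
Duty = ¥83,344.44 × 31.5% = ¥26,253.50.
Total = ¥171,416.46 + ¥6,999.11 + ¥26,253.50 = ¥204,669.07.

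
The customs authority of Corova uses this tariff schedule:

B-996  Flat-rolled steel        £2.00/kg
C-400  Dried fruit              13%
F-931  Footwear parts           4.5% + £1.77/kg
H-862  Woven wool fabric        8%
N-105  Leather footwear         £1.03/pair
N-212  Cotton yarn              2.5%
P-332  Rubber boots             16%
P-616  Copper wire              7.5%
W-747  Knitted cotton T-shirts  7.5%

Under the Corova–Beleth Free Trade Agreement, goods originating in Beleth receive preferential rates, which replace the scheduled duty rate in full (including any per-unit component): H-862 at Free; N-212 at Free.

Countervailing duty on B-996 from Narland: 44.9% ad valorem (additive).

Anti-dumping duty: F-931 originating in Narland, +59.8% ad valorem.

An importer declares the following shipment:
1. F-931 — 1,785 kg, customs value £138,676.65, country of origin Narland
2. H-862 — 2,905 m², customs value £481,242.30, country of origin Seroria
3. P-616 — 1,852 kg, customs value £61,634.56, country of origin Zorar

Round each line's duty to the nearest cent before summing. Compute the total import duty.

£135,450.51

Line 1 (F-931, Narland, 1,785 kg, £138,676.65):
Base rate for F-931 is 4.5% + £1.77/kg.
Additional duty on F-931 from Narland: +59.8%. Applied ad valorem rate: 4.5% + 59.8% = 64.3%.
Duty = £138,676.65 × 64.3% + 1,785 × £1.77 = £92,328.54.
Line 2 (H-862, Seroria, 2,905 m², £481,242.30):
Base rate for H-862 is 8%.
H-862 has an FTA preferential rate, but origin Seroria is not Beleth; base rate stands.
Duty = £481,242.30 × 8% = £38,499.38.
Line 3 (P-616, Zorar, 1,852 kg, £61,634.56):
Base rate for P-616 is 7.5%.
Duty = £61,634.56 × 7.5% = £4,622.59.
Total = £92,328.54 + £38,499.38 + £4,622.59 = £135,450.51.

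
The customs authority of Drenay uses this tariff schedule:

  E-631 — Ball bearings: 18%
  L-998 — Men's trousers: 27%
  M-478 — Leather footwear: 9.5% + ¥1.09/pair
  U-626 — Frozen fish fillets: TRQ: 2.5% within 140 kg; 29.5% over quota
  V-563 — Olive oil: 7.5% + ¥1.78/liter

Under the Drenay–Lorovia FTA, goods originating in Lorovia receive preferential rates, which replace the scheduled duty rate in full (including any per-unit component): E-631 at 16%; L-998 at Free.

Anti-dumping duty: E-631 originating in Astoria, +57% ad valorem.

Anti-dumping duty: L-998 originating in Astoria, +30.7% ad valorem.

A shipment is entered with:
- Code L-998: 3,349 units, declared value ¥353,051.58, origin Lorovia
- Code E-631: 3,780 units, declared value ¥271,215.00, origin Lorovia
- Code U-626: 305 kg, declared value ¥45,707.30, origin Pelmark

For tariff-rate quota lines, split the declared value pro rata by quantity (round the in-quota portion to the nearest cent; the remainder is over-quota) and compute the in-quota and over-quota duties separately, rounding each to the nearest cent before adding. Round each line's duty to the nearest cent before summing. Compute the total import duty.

Line 1 (L-998, Lorovia, 3,349 units, ¥353,051.58):
Base rate for L-998 is 27%.
Origin Lorovia qualifies under the Drenay–Lorovia agreement and L-998 is covered: preferential rate Free applies instead.
The additional-duty order on L-998 targets Astoria, not Lorovia; it does not apply.
Duty = ¥353,051.58 × 0% = ¥0.00.
Line 2 (E-631, Lorovia, 3,780 units, ¥271,215.00):
Base rate for E-631 is 18%.
Origin Lorovia qualifies under the Drenay–Lorovia agreement and E-631 is covered: preferential rate 16% applies instead.
The additional-duty order on E-631 targets Astoria, not Lorovia; it does not apply.
Duty = ¥271,215.00 × 16% = ¥43,394.40.
Line 3 (U-626, Pelmark, 305 kg, ¥45,707.30):
Code U-626 is under a tariff-rate quota (threshold 140 kg). In-quota: 140 kg at 2.5%; over-quota: 165 kg at 29.5%.
Pro-rata value split: in-quota = ¥45,707.30 × 140/305 = ¥20,980.40; over-quota = ¥45,707.30 − ¥20,980.40 = ¥24,726.90.
In-quota duty = ¥20,980.40 × 2.5% = ¥524.51. Over-quota duty = ¥24,726.90 × 29.5% = ¥7,294.44.
Line duty = ¥524.51 + ¥7,294.44 = ¥7,818.95.
Total = ¥0.00 + ¥43,394.40 + ¥7,818.95 = ¥51,213.35.

¥51,213.35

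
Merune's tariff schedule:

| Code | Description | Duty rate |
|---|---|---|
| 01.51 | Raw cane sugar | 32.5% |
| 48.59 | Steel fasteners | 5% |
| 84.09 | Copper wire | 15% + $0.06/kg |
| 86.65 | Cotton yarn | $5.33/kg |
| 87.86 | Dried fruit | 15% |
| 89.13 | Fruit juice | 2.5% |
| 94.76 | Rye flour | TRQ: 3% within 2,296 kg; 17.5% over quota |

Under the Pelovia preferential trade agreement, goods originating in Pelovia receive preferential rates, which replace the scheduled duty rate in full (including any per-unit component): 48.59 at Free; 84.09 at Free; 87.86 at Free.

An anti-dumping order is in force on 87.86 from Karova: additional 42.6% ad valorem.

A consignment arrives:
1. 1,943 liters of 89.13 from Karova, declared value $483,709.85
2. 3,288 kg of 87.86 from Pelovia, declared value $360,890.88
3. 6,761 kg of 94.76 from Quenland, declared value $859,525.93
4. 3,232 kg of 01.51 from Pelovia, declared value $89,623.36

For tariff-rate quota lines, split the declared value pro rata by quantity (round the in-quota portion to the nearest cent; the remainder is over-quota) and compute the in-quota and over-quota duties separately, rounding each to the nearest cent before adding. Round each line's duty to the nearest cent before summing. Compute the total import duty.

$149,313.25

Line 1 (89.13, Karova, 1,943 liters, $483,709.85):
Base rate for 89.13 is 2.5%.
Duty = $483,709.85 × 2.5% = $12,092.75.
Line 2 (87.86, Pelovia, 3,288 kg, $360,890.88):
Base rate for 87.86 is 15%.
Origin Pelovia qualifies under the Merune–Pelovia agreement and 87.86 is covered: preferential rate Free applies instead.
The additional-duty order on 87.86 targets Karova, not Pelovia; it does not apply.
Duty = $360,890.88 × 0% = $0.00.
Line 3 (94.76, Quenland, 6,761 kg, $859,525.93):
Code 94.76 is under a tariff-rate quota (threshold 2,296 kg). In-quota: 2,296 kg at 3%; over-quota: 4,465 kg at 17.5%.
Pro-rata value split: in-quota = $859,525.93 × 2,296/6,761 = $291,890.48; over-quota = $859,525.93 − $291,890.48 = $567,635.45.
In-quota duty = $291,890.48 × 3% = $8,756.71. Over-quota duty = $567,635.45 × 17.5% = $99,336.20.
Line duty = $8,756.71 + $99,336.20 = $108,092.91.
Line 4 (01.51, Pelovia, 3,232 kg, $89,623.36):
Base rate for 01.51 is 32.5%.
Origin Pelovia is the FTA partner but 01.51 is not on the preference list; base rate stands.
Duty = $89,623.36 × 32.5% = $29,127.59.
Total = $12,092.75 + $0.00 + $108,092.91 + $29,127.59 = $149,313.25.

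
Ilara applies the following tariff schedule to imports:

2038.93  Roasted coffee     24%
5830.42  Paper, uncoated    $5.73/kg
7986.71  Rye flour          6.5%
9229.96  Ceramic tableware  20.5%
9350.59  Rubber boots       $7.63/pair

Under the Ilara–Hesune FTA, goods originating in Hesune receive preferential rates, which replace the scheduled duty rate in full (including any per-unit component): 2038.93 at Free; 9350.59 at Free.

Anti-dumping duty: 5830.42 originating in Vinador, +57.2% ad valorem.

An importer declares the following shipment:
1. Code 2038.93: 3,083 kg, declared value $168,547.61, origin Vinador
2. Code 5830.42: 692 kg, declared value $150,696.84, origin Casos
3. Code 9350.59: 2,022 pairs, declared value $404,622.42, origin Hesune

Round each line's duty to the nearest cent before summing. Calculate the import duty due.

Line 1 (2038.93, Vinador, 3,083 kg, $168,547.61):
Base rate for 2038.93 is 24%.
2038.93 has an FTA preferential rate, but origin Vinador is not Hesune; base rate stands.
Duty = $168,547.61 × 24% = $40,451.43.
Line 2 (5830.42, Casos, 692 kg, $150,696.84):
Base rate for 5830.42 is $5.73/kg.
The additional-duty order on 5830.42 targets Vinador, not Casos; it does not apply.
Duty = 692 × $5.73 = $3,965.16.
Line 3 (9350.59, Hesune, 2,022 pairs, $404,622.42):
Base rate for 9350.59 is $7.63/pair.
Origin Hesune qualifies under the Ilara–Hesune agreement and 9350.59 is covered: preferential rate Free applies instead.
Duty = $404,622.42 × 0% = $0.00.
Total = $40,451.43 + $3,965.16 + $0.00 = $44,416.59.

$44,416.59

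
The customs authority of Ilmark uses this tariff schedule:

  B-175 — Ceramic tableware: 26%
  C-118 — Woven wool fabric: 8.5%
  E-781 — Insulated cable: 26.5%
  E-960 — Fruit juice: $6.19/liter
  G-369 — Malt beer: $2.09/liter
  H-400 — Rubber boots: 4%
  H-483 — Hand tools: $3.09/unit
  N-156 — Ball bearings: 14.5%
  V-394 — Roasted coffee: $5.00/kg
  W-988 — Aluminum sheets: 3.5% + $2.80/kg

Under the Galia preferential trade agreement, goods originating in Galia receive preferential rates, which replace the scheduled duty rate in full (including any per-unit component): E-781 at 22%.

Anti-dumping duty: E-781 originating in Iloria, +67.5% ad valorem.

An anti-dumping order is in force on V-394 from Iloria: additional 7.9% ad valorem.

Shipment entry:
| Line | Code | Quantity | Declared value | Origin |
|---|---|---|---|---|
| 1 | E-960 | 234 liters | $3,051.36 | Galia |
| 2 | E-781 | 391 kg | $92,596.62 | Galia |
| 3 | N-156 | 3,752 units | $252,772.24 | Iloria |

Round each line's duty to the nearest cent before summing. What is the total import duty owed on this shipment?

$58,471.69

Line 1 (E-960, Galia, 234 liters, $3,051.36):
Base rate for E-960 is $6.19/liter.
Origin Galia is the FTA partner but E-960 is not on the preference list; base rate stands.
Duty = 234 × $6.19 = $1,448.46.
Line 2 (E-781, Galia, 391 kg, $92,596.62):
Base rate for E-781 is 26.5%.
Origin Galia qualifies under the Ilmark–Galia agreement and E-781 is covered: preferential rate 22% applies instead.
The additional-duty order on E-781 targets Iloria, not Galia; it does not apply.
Duty = $92,596.62 × 22% = $20,371.26.
Line 3 (N-156, Iloria, 3,752 units, $252,772.24):
Base rate for N-156 is 14.5%.
Duty = $252,772.24 × 14.5% = $36,651.97.
Total = $1,448.46 + $20,371.26 + $36,651.97 = $58,471.69.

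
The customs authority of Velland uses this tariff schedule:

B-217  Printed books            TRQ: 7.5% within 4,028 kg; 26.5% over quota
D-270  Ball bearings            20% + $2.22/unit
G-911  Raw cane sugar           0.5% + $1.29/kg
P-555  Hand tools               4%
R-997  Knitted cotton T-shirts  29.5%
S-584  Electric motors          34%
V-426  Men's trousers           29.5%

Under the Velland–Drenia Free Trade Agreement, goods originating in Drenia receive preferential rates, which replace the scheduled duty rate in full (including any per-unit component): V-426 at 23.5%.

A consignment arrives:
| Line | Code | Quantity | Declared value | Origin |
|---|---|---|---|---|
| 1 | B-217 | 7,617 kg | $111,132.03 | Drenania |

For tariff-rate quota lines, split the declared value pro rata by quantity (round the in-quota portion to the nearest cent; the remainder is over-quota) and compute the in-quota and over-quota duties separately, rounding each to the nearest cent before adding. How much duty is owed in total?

Line 1 (B-217, Drenania, 7,617 kg, $111,132.03):
Code B-217 is under a tariff-rate quota (threshold 4,028 kg). In-quota: 4,028 kg at 7.5%; over-quota: 3,589 kg at 26.5%.
Pro-rata value split: in-quota = $111,132.03 × 4,028/7,617 = $58,768.52; over-quota = $111,132.03 − $58,768.52 = $52,363.51.
In-quota duty = $58,768.52 × 7.5% = $4,407.64. Over-quota duty = $52,363.51 × 26.5% = $13,876.33.
Line duty = $4,407.64 + $13,876.33 = $18,283.97.

$18,283.97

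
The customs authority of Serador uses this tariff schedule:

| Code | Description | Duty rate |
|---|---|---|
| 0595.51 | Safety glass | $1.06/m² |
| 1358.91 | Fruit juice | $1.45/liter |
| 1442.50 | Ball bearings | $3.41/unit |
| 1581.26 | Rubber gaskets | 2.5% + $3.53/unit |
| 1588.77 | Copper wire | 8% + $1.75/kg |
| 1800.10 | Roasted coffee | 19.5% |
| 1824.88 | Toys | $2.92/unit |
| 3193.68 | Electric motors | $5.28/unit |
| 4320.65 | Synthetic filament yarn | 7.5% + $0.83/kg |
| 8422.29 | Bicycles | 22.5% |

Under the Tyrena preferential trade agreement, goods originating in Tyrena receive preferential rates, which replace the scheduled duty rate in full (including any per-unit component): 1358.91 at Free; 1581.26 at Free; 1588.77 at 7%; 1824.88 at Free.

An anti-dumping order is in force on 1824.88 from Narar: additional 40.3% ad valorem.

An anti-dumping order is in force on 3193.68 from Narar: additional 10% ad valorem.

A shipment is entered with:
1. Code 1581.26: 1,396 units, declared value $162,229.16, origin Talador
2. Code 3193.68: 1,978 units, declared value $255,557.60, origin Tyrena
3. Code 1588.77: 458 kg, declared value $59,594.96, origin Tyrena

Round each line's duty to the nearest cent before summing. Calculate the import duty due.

Line 1 (1581.26, Talador, 1,396 units, $162,229.16):
Base rate for 1581.26 is 2.5% + $3.53/unit.
1581.26 has an FTA preferential rate, but origin Talador is not Tyrena; base rate stands.
Duty = $162,229.16 × 2.5% + 1,396 × $3.53 = $8,983.61.
Line 2 (3193.68, Tyrena, 1,978 units, $255,557.60):
Base rate for 3193.68 is $5.28/unit.
Origin Tyrena is the FTA partner but 3193.68 is not on the preference list; base rate stands.
The additional-duty order on 3193.68 targets Narar, not Tyrena; it does not apply.
Duty = 1,978 × $5.28 = $10,443.84.
Line 3 (1588.77, Tyrena, 458 kg, $59,594.96):
Base rate for 1588.77 is 8% + $1.75/kg.
Origin Tyrena qualifies under the Serador–Tyrena agreement and 1588.77 is covered: preferential rate 7% applies instead.
Duty = $59,594.96 × 7% = $4,171.65.
Total = $8,983.61 + $10,443.84 + $4,171.65 = $23,599.10.

$23,599.10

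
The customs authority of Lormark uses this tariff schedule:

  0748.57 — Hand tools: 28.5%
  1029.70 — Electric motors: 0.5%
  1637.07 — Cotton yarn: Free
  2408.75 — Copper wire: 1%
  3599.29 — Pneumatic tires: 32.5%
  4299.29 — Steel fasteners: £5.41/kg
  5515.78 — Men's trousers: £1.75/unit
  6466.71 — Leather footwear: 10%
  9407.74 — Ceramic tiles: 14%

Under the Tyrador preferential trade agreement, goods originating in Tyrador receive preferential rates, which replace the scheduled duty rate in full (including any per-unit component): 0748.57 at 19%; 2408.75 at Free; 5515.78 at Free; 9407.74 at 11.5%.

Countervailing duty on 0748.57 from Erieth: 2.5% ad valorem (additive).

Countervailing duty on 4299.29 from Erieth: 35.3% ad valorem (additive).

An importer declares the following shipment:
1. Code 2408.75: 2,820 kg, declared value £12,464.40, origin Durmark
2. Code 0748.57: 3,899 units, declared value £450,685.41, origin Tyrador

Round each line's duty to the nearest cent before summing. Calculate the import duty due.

Line 1 (2408.75, Durmark, 2,820 kg, £12,464.40):
Base rate for 2408.75 is 1%.
2408.75 has an FTA preferential rate, but origin Durmark is not Tyrador; base rate stands.
Duty = £12,464.40 × 1% = £124.64.
Line 2 (0748.57, Tyrador, 3,899 units, £450,685.41):
Base rate for 0748.57 is 28.5%.
Origin Tyrador qualifies under the Lormark–Tyrador agreement and 0748.57 is covered: preferential rate 19% applies instead.
The additional-duty order on 0748.57 targets Erieth, not Tyrador; it does not apply.
Duty = £450,685.41 × 19% = £85,630.23.
Total = £124.64 + £85,630.23 = £85,754.87.

£85,754.87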